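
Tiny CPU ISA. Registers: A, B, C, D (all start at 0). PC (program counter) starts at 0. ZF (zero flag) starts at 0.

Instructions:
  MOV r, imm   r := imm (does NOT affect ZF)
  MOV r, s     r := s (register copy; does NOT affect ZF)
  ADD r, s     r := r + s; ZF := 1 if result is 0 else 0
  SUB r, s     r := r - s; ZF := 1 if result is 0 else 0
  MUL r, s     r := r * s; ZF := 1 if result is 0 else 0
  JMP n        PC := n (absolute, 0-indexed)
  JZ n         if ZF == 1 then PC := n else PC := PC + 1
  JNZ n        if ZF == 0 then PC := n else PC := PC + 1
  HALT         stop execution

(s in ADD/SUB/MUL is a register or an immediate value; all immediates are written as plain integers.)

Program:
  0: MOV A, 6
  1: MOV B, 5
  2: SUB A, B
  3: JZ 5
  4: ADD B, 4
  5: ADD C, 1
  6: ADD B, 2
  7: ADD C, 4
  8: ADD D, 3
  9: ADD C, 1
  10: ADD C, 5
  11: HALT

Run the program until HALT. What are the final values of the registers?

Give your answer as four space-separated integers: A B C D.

Step 1: PC=0 exec 'MOV A, 6'. After: A=6 B=0 C=0 D=0 ZF=0 PC=1
Step 2: PC=1 exec 'MOV B, 5'. After: A=6 B=5 C=0 D=0 ZF=0 PC=2
Step 3: PC=2 exec 'SUB A, B'. After: A=1 B=5 C=0 D=0 ZF=0 PC=3
Step 4: PC=3 exec 'JZ 5'. After: A=1 B=5 C=0 D=0 ZF=0 PC=4
Step 5: PC=4 exec 'ADD B, 4'. After: A=1 B=9 C=0 D=0 ZF=0 PC=5
Step 6: PC=5 exec 'ADD C, 1'. After: A=1 B=9 C=1 D=0 ZF=0 PC=6
Step 7: PC=6 exec 'ADD B, 2'. After: A=1 B=11 C=1 D=0 ZF=0 PC=7
Step 8: PC=7 exec 'ADD C, 4'. After: A=1 B=11 C=5 D=0 ZF=0 PC=8
Step 9: PC=8 exec 'ADD D, 3'. After: A=1 B=11 C=5 D=3 ZF=0 PC=9
Step 10: PC=9 exec 'ADD C, 1'. After: A=1 B=11 C=6 D=3 ZF=0 PC=10
Step 11: PC=10 exec 'ADD C, 5'. After: A=1 B=11 C=11 D=3 ZF=0 PC=11
Step 12: PC=11 exec 'HALT'. After: A=1 B=11 C=11 D=3 ZF=0 PC=11 HALTED

Answer: 1 11 11 3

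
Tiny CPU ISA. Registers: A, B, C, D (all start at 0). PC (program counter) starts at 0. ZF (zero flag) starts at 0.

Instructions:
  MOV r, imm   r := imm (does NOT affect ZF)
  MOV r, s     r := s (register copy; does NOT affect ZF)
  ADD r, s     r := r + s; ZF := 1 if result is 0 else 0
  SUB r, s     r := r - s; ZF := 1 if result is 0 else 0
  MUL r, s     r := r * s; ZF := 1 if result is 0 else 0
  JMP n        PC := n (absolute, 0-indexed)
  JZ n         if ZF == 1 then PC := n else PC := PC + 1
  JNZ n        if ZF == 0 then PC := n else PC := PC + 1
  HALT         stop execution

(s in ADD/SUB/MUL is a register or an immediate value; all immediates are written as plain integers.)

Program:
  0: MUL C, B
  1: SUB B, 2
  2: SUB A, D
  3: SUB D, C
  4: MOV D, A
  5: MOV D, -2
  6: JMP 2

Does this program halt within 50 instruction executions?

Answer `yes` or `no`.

Answer: no

Derivation:
Step 1: PC=0 exec 'MUL C, B'. After: A=0 B=0 C=0 D=0 ZF=1 PC=1
Step 2: PC=1 exec 'SUB B, 2'. After: A=0 B=-2 C=0 D=0 ZF=0 PC=2
Step 3: PC=2 exec 'SUB A, D'. After: A=0 B=-2 C=0 D=0 ZF=1 PC=3
Step 4: PC=3 exec 'SUB D, C'. After: A=0 B=-2 C=0 D=0 ZF=1 PC=4
Step 5: PC=4 exec 'MOV D, A'. After: A=0 B=-2 C=0 D=0 ZF=1 PC=5
Step 6: PC=5 exec 'MOV D, -2'. After: A=0 B=-2 C=0 D=-2 ZF=1 PC=6
Step 7: PC=6 exec 'JMP 2'. After: A=0 B=-2 C=0 D=-2 ZF=1 PC=2
Step 8: PC=2 exec 'SUB A, D'. After: A=2 B=-2 C=0 D=-2 ZF=0 PC=3
Step 9: PC=3 exec 'SUB D, C'. After: A=2 B=-2 C=0 D=-2 ZF=0 PC=4
Step 10: PC=4 exec 'MOV D, A'. After: A=2 B=-2 C=0 D=2 ZF=0 PC=5
Step 11: PC=5 exec 'MOV D, -2'. After: A=2 B=-2 C=0 D=-2 ZF=0 PC=6
Step 12: PC=6 exec 'JMP 2'. After: A=2 B=-2 C=0 D=-2 ZF=0 PC=2
Step 13: PC=2 exec 'SUB A, D'. After: A=4 B=-2 C=0 D=-2 ZF=0 PC=3
Step 14: PC=3 exec 'SUB D, C'. After: A=4 B=-2 C=0 D=-2 ZF=0 PC=4
Step 15: PC=4 exec 'MOV D, A'. After: A=4 B=-2 C=0 D=4 ZF=0 PC=5
After 50 steps: not halted. PC revisits the same instructions with no path to HALT; will never halt.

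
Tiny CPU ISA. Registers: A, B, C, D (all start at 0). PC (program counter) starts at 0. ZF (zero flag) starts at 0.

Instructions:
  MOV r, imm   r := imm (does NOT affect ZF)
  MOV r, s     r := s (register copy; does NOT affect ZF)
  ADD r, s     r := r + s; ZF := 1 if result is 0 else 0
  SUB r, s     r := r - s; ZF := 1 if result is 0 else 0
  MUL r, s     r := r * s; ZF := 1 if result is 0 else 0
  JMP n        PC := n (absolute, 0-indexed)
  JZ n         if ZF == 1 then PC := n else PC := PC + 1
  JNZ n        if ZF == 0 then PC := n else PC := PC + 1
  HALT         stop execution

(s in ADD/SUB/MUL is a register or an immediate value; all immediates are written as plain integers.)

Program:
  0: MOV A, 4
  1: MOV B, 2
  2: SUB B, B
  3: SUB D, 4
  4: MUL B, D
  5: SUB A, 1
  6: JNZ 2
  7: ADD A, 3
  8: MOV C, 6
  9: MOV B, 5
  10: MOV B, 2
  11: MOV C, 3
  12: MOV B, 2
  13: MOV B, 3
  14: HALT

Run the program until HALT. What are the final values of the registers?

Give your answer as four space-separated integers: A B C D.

Answer: 3 3 3 -16

Derivation:
Step 1: PC=0 exec 'MOV A, 4'. After: A=4 B=0 C=0 D=0 ZF=0 PC=1
Step 2: PC=1 exec 'MOV B, 2'. After: A=4 B=2 C=0 D=0 ZF=0 PC=2
Step 3: PC=2 exec 'SUB B, B'. After: A=4 B=0 C=0 D=0 ZF=1 PC=3
Step 4: PC=3 exec 'SUB D, 4'. After: A=4 B=0 C=0 D=-4 ZF=0 PC=4
Step 5: PC=4 exec 'MUL B, D'. After: A=4 B=0 C=0 D=-4 ZF=1 PC=5
Step 6: PC=5 exec 'SUB A, 1'. After: A=3 B=0 C=0 D=-4 ZF=0 PC=6
Step 7: PC=6 exec 'JNZ 2'. After: A=3 B=0 C=0 D=-4 ZF=0 PC=2
Step 8: PC=2 exec 'SUB B, B'. After: A=3 B=0 C=0 D=-4 ZF=1 PC=3
Step 9: PC=3 exec 'SUB D, 4'. After: A=3 B=0 C=0 D=-8 ZF=0 PC=4
Step 10: PC=4 exec 'MUL B, D'. After: A=3 B=0 C=0 D=-8 ZF=1 PC=5
Step 11: PC=5 exec 'SUB A, 1'. After: A=2 B=0 C=0 D=-8 ZF=0 PC=6
Step 12: PC=6 exec 'JNZ 2'. After: A=2 B=0 C=0 D=-8 ZF=0 PC=2
Step 13: PC=2 exec 'SUB B, B'. After: A=2 B=0 C=0 D=-8 ZF=1 PC=3
Step 14: PC=3 exec 'SUB D, 4'. After: A=2 B=0 C=0 D=-12 ZF=0 PC=4
Step 15: PC=4 exec 'MUL B, D'. After: A=2 B=0 C=0 D=-12 ZF=1 PC=5
Step 16: PC=5 exec 'SUB A, 1'. After: A=1 B=0 C=0 D=-12 ZF=0 PC=6
Step 17: PC=6 exec 'JNZ 2'. After: A=1 B=0 C=0 D=-12 ZF=0 PC=2
Step 18: PC=2 exec 'SUB B, B'. After: A=1 B=0 C=0 D=-12 ZF=1 PC=3
Step 19: PC=3 exec 'SUB D, 4'. After: A=1 B=0 C=0 D=-16 ZF=0 PC=4
Step 20: PC=4 exec 'MUL B, D'. After: A=1 B=0 C=0 D=-16 ZF=1 PC=5
Step 21: PC=5 exec 'SUB A, 1'. After: A=0 B=0 C=0 D=-16 ZF=1 PC=6
Step 22: PC=6 exec 'JNZ 2'. After: A=0 B=0 C=0 D=-16 ZF=1 PC=7
Step 23: PC=7 exec 'ADD A, 3'. After: A=3 B=0 C=0 D=-16 ZF=0 PC=8
Step 24: PC=8 exec 'MOV C, 6'. After: A=3 B=0 C=6 D=-16 ZF=0 PC=9
Step 25: PC=9 exec 'MOV B, 5'. After: A=3 B=5 C=6 D=-16 ZF=0 PC=10
Step 26: PC=10 exec 'MOV B, 2'. After: A=3 B=2 C=6 D=-16 ZF=0 PC=11
Step 27: PC=11 exec 'MOV C, 3'. After: A=3 B=2 C=3 D=-16 ZF=0 PC=12
Step 28: PC=12 exec 'MOV B, 2'. After: A=3 B=2 C=3 D=-16 ZF=0 PC=13
Step 29: PC=13 exec 'MOV B, 3'. After: A=3 B=3 C=3 D=-16 ZF=0 PC=14
Step 30: PC=14 exec 'HALT'. After: A=3 B=3 C=3 D=-16 ZF=0 PC=14 HALTED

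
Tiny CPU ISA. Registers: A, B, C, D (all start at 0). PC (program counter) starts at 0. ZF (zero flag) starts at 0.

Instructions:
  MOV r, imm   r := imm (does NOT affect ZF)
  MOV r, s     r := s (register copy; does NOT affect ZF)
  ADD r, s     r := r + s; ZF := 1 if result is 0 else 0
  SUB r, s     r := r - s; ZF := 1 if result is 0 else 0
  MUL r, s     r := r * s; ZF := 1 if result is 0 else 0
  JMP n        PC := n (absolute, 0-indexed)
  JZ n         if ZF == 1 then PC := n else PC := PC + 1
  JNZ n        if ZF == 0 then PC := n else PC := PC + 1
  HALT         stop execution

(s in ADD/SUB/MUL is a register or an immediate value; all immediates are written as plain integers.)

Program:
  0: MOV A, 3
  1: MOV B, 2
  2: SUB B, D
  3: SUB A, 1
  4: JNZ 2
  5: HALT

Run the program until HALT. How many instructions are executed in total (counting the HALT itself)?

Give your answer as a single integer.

Answer: 12

Derivation:
Step 1: PC=0 exec 'MOV A, 3'. After: A=3 B=0 C=0 D=0 ZF=0 PC=1
Step 2: PC=1 exec 'MOV B, 2'. After: A=3 B=2 C=0 D=0 ZF=0 PC=2
Step 3: PC=2 exec 'SUB B, D'. After: A=3 B=2 C=0 D=0 ZF=0 PC=3
Step 4: PC=3 exec 'SUB A, 1'. After: A=2 B=2 C=0 D=0 ZF=0 PC=4
Step 5: PC=4 exec 'JNZ 2'. After: A=2 B=2 C=0 D=0 ZF=0 PC=2
Step 6: PC=2 exec 'SUB B, D'. After: A=2 B=2 C=0 D=0 ZF=0 PC=3
Step 7: PC=3 exec 'SUB A, 1'. After: A=1 B=2 C=0 D=0 ZF=0 PC=4
Step 8: PC=4 exec 'JNZ 2'. After: A=1 B=2 C=0 D=0 ZF=0 PC=2
Step 9: PC=2 exec 'SUB B, D'. After: A=1 B=2 C=0 D=0 ZF=0 PC=3
Step 10: PC=3 exec 'SUB A, 1'. After: A=0 B=2 C=0 D=0 ZF=1 PC=4
Step 11: PC=4 exec 'JNZ 2'. After: A=0 B=2 C=0 D=0 ZF=1 PC=5
Step 12: PC=5 exec 'HALT'. After: A=0 B=2 C=0 D=0 ZF=1 PC=5 HALTED
Total instructions executed: 12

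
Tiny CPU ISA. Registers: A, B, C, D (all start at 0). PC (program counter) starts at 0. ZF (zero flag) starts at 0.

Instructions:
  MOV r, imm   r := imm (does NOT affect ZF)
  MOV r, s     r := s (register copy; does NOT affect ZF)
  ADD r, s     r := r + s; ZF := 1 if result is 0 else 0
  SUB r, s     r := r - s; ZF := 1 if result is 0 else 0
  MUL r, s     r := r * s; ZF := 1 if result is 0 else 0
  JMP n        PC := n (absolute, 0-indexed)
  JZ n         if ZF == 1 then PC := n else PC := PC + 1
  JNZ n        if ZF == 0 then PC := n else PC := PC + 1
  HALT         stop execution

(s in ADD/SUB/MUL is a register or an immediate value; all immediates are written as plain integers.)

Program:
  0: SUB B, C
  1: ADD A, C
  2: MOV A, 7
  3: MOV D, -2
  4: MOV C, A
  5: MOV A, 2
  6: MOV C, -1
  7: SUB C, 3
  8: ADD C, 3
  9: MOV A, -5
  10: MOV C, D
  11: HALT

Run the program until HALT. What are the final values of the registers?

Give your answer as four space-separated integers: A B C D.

Answer: -5 0 -2 -2

Derivation:
Step 1: PC=0 exec 'SUB B, C'. After: A=0 B=0 C=0 D=0 ZF=1 PC=1
Step 2: PC=1 exec 'ADD A, C'. After: A=0 B=0 C=0 D=0 ZF=1 PC=2
Step 3: PC=2 exec 'MOV A, 7'. After: A=7 B=0 C=0 D=0 ZF=1 PC=3
Step 4: PC=3 exec 'MOV D, -2'. After: A=7 B=0 C=0 D=-2 ZF=1 PC=4
Step 5: PC=4 exec 'MOV C, A'. After: A=7 B=0 C=7 D=-2 ZF=1 PC=5
Step 6: PC=5 exec 'MOV A, 2'. After: A=2 B=0 C=7 D=-2 ZF=1 PC=6
Step 7: PC=6 exec 'MOV C, -1'. After: A=2 B=0 C=-1 D=-2 ZF=1 PC=7
Step 8: PC=7 exec 'SUB C, 3'. After: A=2 B=0 C=-4 D=-2 ZF=0 PC=8
Step 9: PC=8 exec 'ADD C, 3'. After: A=2 B=0 C=-1 D=-2 ZF=0 PC=9
Step 10: PC=9 exec 'MOV A, -5'. After: A=-5 B=0 C=-1 D=-2 ZF=0 PC=10
Step 11: PC=10 exec 'MOV C, D'. After: A=-5 B=0 C=-2 D=-2 ZF=0 PC=11
Step 12: PC=11 exec 'HALT'. After: A=-5 B=0 C=-2 D=-2 ZF=0 PC=11 HALTED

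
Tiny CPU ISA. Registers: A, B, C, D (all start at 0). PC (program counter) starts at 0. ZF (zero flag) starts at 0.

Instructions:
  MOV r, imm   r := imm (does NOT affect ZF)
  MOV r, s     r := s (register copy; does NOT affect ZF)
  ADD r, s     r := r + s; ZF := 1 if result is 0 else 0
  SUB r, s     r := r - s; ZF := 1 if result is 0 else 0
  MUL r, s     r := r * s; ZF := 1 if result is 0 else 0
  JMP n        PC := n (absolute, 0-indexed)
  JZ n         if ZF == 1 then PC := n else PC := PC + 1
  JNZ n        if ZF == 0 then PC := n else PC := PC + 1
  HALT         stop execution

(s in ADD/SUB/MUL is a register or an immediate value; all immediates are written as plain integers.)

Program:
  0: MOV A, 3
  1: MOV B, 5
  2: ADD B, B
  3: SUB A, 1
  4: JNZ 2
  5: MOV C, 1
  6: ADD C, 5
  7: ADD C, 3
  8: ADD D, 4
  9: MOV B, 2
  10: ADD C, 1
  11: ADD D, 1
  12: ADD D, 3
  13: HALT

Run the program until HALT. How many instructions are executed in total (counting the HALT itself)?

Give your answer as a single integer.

Answer: 20

Derivation:
Step 1: PC=0 exec 'MOV A, 3'. After: A=3 B=0 C=0 D=0 ZF=0 PC=1
Step 2: PC=1 exec 'MOV B, 5'. After: A=3 B=5 C=0 D=0 ZF=0 PC=2
Step 3: PC=2 exec 'ADD B, B'. After: A=3 B=10 C=0 D=0 ZF=0 PC=3
Step 4: PC=3 exec 'SUB A, 1'. After: A=2 B=10 C=0 D=0 ZF=0 PC=4
Step 5: PC=4 exec 'JNZ 2'. After: A=2 B=10 C=0 D=0 ZF=0 PC=2
Step 6: PC=2 exec 'ADD B, B'. After: A=2 B=20 C=0 D=0 ZF=0 PC=3
Step 7: PC=3 exec 'SUB A, 1'. After: A=1 B=20 C=0 D=0 ZF=0 PC=4
Step 8: PC=4 exec 'JNZ 2'. After: A=1 B=20 C=0 D=0 ZF=0 PC=2
Step 9: PC=2 exec 'ADD B, B'. After: A=1 B=40 C=0 D=0 ZF=0 PC=3
Step 10: PC=3 exec 'SUB A, 1'. After: A=0 B=40 C=0 D=0 ZF=1 PC=4
Step 11: PC=4 exec 'JNZ 2'. After: A=0 B=40 C=0 D=0 ZF=1 PC=5
Step 12: PC=5 exec 'MOV C, 1'. After: A=0 B=40 C=1 D=0 ZF=1 PC=6
Step 13: PC=6 exec 'ADD C, 5'. After: A=0 B=40 C=6 D=0 ZF=0 PC=7
Step 14: PC=7 exec 'ADD C, 3'. After: A=0 B=40 C=9 D=0 ZF=0 PC=8
Step 15: PC=8 exec 'ADD D, 4'. After: A=0 B=40 C=9 D=4 ZF=0 PC=9
Step 16: PC=9 exec 'MOV B, 2'. After: A=0 B=2 C=9 D=4 ZF=0 PC=10
Step 17: PC=10 exec 'ADD C, 1'. After: A=0 B=2 C=10 D=4 ZF=0 PC=11
Step 18: PC=11 exec 'ADD D, 1'. After: A=0 B=2 C=10 D=5 ZF=0 PC=12
Step 19: PC=12 exec 'ADD D, 3'. After: A=0 B=2 C=10 D=8 ZF=0 PC=13
Step 20: PC=13 exec 'HALT'. After: A=0 B=2 C=10 D=8 ZF=0 PC=13 HALTED
Total instructions executed: 20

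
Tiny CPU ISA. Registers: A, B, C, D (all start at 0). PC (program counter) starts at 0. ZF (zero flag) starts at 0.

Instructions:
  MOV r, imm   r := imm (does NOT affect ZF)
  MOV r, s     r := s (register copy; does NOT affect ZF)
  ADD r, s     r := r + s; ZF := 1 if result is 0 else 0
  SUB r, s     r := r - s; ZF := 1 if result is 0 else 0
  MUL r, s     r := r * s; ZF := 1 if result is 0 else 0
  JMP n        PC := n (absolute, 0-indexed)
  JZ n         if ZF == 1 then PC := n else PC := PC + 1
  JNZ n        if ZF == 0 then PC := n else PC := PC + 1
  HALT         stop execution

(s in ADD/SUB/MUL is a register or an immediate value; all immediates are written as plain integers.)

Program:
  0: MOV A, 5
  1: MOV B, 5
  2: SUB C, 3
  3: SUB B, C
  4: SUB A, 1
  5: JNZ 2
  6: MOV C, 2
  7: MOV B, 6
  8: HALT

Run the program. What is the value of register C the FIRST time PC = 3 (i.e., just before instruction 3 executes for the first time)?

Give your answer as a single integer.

Step 1: PC=0 exec 'MOV A, 5'. After: A=5 B=0 C=0 D=0 ZF=0 PC=1
Step 2: PC=1 exec 'MOV B, 5'. After: A=5 B=5 C=0 D=0 ZF=0 PC=2
Step 3: PC=2 exec 'SUB C, 3'. After: A=5 B=5 C=-3 D=0 ZF=0 PC=3
First time PC=3: C=-3

-3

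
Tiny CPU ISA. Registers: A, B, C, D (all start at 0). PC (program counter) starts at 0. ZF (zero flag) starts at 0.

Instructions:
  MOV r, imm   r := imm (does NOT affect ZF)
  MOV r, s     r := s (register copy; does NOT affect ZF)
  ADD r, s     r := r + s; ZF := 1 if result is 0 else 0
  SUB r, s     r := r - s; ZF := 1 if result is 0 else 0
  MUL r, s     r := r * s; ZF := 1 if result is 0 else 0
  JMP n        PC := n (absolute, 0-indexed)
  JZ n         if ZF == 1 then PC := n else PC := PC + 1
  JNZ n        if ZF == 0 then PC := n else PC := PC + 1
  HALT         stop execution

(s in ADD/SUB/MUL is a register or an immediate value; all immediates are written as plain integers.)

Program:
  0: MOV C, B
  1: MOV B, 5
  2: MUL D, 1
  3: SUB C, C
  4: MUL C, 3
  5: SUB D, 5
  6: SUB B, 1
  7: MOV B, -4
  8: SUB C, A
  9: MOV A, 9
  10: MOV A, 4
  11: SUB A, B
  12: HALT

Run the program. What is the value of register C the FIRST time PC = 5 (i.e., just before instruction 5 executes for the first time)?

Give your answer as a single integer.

Step 1: PC=0 exec 'MOV C, B'. After: A=0 B=0 C=0 D=0 ZF=0 PC=1
Step 2: PC=1 exec 'MOV B, 5'. After: A=0 B=5 C=0 D=0 ZF=0 PC=2
Step 3: PC=2 exec 'MUL D, 1'. After: A=0 B=5 C=0 D=0 ZF=1 PC=3
Step 4: PC=3 exec 'SUB C, C'. After: A=0 B=5 C=0 D=0 ZF=1 PC=4
Step 5: PC=4 exec 'MUL C, 3'. After: A=0 B=5 C=0 D=0 ZF=1 PC=5
First time PC=5: C=0

0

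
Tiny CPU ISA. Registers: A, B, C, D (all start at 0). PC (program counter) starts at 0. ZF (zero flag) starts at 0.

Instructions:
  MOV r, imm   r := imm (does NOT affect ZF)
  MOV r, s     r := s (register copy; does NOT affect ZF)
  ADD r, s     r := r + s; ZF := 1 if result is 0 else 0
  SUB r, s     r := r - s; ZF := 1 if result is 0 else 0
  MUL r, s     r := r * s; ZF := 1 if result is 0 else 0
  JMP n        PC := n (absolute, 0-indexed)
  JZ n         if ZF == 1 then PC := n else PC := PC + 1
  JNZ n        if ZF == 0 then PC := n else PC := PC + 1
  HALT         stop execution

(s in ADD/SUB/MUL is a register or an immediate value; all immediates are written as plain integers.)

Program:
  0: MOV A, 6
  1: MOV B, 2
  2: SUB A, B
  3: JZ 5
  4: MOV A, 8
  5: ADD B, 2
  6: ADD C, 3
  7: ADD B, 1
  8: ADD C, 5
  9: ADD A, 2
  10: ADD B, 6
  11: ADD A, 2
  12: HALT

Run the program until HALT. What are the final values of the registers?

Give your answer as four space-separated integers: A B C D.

Answer: 12 11 8 0

Derivation:
Step 1: PC=0 exec 'MOV A, 6'. After: A=6 B=0 C=0 D=0 ZF=0 PC=1
Step 2: PC=1 exec 'MOV B, 2'. After: A=6 B=2 C=0 D=0 ZF=0 PC=2
Step 3: PC=2 exec 'SUB A, B'. After: A=4 B=2 C=0 D=0 ZF=0 PC=3
Step 4: PC=3 exec 'JZ 5'. After: A=4 B=2 C=0 D=0 ZF=0 PC=4
Step 5: PC=4 exec 'MOV A, 8'. After: A=8 B=2 C=0 D=0 ZF=0 PC=5
Step 6: PC=5 exec 'ADD B, 2'. After: A=8 B=4 C=0 D=0 ZF=0 PC=6
Step 7: PC=6 exec 'ADD C, 3'. After: A=8 B=4 C=3 D=0 ZF=0 PC=7
Step 8: PC=7 exec 'ADD B, 1'. After: A=8 B=5 C=3 D=0 ZF=0 PC=8
Step 9: PC=8 exec 'ADD C, 5'. After: A=8 B=5 C=8 D=0 ZF=0 PC=9
Step 10: PC=9 exec 'ADD A, 2'. After: A=10 B=5 C=8 D=0 ZF=0 PC=10
Step 11: PC=10 exec 'ADD B, 6'. After: A=10 B=11 C=8 D=0 ZF=0 PC=11
Step 12: PC=11 exec 'ADD A, 2'. After: A=12 B=11 C=8 D=0 ZF=0 PC=12
Step 13: PC=12 exec 'HALT'. After: A=12 B=11 C=8 D=0 ZF=0 PC=12 HALTED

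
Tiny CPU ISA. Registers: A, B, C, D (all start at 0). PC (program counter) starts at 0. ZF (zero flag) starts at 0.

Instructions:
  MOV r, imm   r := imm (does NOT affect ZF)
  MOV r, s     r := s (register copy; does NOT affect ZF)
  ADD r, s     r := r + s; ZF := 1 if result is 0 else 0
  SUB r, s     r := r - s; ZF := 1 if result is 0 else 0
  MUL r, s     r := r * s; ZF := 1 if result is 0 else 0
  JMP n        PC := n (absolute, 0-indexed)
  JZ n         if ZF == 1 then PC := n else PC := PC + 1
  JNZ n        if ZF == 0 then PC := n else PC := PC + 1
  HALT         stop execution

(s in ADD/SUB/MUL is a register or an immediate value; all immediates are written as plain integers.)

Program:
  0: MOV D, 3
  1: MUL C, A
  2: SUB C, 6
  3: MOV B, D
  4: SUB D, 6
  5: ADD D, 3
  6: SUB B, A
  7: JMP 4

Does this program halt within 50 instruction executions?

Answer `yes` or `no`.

Step 1: PC=0 exec 'MOV D, 3'. After: A=0 B=0 C=0 D=3 ZF=0 PC=1
Step 2: PC=1 exec 'MUL C, A'. After: A=0 B=0 C=0 D=3 ZF=1 PC=2
Step 3: PC=2 exec 'SUB C, 6'. After: A=0 B=0 C=-6 D=3 ZF=0 PC=3
Step 4: PC=3 exec 'MOV B, D'. After: A=0 B=3 C=-6 D=3 ZF=0 PC=4
Step 5: PC=4 exec 'SUB D, 6'. After: A=0 B=3 C=-6 D=-3 ZF=0 PC=5
Step 6: PC=5 exec 'ADD D, 3'. After: A=0 B=3 C=-6 D=0 ZF=1 PC=6
Step 7: PC=6 exec 'SUB B, A'. After: A=0 B=3 C=-6 D=0 ZF=0 PC=7
Step 8: PC=7 exec 'JMP 4'. After: A=0 B=3 C=-6 D=0 ZF=0 PC=4
Step 9: PC=4 exec 'SUB D, 6'. After: A=0 B=3 C=-6 D=-6 ZF=0 PC=5
Step 10: PC=5 exec 'ADD D, 3'. After: A=0 B=3 C=-6 D=-3 ZF=0 PC=6
Step 11: PC=6 exec 'SUB B, A'. After: A=0 B=3 C=-6 D=-3 ZF=0 PC=7
Step 12: PC=7 exec 'JMP 4'. After: A=0 B=3 C=-6 D=-3 ZF=0 PC=4
Step 13: PC=4 exec 'SUB D, 6'. After: A=0 B=3 C=-6 D=-9 ZF=0 PC=5
Step 14: PC=5 exec 'ADD D, 3'. After: A=0 B=3 C=-6 D=-6 ZF=0 PC=6
Step 15: PC=6 exec 'SUB B, A'. After: A=0 B=3 C=-6 D=-6 ZF=0 PC=7
After 50 steps: not halted. PC revisits the same instructions with no path to HALT; will never halt.

Answer: no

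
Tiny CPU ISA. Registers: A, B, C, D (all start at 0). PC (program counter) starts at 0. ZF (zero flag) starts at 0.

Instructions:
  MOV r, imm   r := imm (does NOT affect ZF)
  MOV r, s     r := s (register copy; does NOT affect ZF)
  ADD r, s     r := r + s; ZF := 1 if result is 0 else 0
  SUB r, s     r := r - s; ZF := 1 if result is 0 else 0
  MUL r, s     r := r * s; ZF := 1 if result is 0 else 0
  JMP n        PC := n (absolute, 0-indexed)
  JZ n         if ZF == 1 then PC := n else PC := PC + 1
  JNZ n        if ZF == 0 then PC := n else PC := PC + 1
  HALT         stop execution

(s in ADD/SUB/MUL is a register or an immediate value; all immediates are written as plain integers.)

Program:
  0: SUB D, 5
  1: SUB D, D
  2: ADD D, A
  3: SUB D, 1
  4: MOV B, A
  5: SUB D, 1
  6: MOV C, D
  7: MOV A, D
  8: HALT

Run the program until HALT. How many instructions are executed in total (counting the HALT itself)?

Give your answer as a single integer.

Answer: 9

Derivation:
Step 1: PC=0 exec 'SUB D, 5'. After: A=0 B=0 C=0 D=-5 ZF=0 PC=1
Step 2: PC=1 exec 'SUB D, D'. After: A=0 B=0 C=0 D=0 ZF=1 PC=2
Step 3: PC=2 exec 'ADD D, A'. After: A=0 B=0 C=0 D=0 ZF=1 PC=3
Step 4: PC=3 exec 'SUB D, 1'. After: A=0 B=0 C=0 D=-1 ZF=0 PC=4
Step 5: PC=4 exec 'MOV B, A'. After: A=0 B=0 C=0 D=-1 ZF=0 PC=5
Step 6: PC=5 exec 'SUB D, 1'. After: A=0 B=0 C=0 D=-2 ZF=0 PC=6
Step 7: PC=6 exec 'MOV C, D'. After: A=0 B=0 C=-2 D=-2 ZF=0 PC=7
Step 8: PC=7 exec 'MOV A, D'. After: A=-2 B=0 C=-2 D=-2 ZF=0 PC=8
Step 9: PC=8 exec 'HALT'. After: A=-2 B=0 C=-2 D=-2 ZF=0 PC=8 HALTED
Total instructions executed: 9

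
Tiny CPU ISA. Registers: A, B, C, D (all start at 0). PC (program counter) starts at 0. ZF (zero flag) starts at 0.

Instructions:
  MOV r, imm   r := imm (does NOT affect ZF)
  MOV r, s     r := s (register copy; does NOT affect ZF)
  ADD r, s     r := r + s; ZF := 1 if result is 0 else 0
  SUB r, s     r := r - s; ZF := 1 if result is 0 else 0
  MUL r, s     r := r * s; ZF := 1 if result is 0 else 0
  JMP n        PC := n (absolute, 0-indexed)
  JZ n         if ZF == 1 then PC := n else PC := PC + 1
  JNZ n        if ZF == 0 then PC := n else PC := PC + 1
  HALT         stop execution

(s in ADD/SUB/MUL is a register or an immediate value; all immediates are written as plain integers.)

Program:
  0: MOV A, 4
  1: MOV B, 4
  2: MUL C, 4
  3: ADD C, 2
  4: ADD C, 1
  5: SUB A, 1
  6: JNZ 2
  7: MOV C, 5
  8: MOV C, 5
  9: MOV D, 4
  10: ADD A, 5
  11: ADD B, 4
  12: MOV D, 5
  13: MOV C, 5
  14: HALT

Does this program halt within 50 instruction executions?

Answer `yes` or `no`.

Answer: yes

Derivation:
Step 1: PC=0 exec 'MOV A, 4'. After: A=4 B=0 C=0 D=0 ZF=0 PC=1
Step 2: PC=1 exec 'MOV B, 4'. After: A=4 B=4 C=0 D=0 ZF=0 PC=2
Step 3: PC=2 exec 'MUL C, 4'. After: A=4 B=4 C=0 D=0 ZF=1 PC=3
Step 4: PC=3 exec 'ADD C, 2'. After: A=4 B=4 C=2 D=0 ZF=0 PC=4
Step 5: PC=4 exec 'ADD C, 1'. After: A=4 B=4 C=3 D=0 ZF=0 PC=5
Step 6: PC=5 exec 'SUB A, 1'. After: A=3 B=4 C=3 D=0 ZF=0 PC=6
Step 7: PC=6 exec 'JNZ 2'. After: A=3 B=4 C=3 D=0 ZF=0 PC=2
Step 8: PC=2 exec 'MUL C, 4'. After: A=3 B=4 C=12 D=0 ZF=0 PC=3
Step 9: PC=3 exec 'ADD C, 2'. After: A=3 B=4 C=14 D=0 ZF=0 PC=4
Step 10: PC=4 exec 'ADD C, 1'. After: A=3 B=4 C=15 D=0 ZF=0 PC=5
Step 11: PC=5 exec 'SUB A, 1'. After: A=2 B=4 C=15 D=0 ZF=0 PC=6
Step 12: PC=6 exec 'JNZ 2'. After: A=2 B=4 C=15 D=0 ZF=0 PC=2
Step 13: PC=2 exec 'MUL C, 4'. After: A=2 B=4 C=60 D=0 ZF=0 PC=3
Step 14: PC=3 exec 'ADD C, 2'. After: A=2 B=4 C=62 D=0 ZF=0 PC=4
Step 15: PC=4 exec 'ADD C, 1'. After: A=2 B=4 C=63 D=0 ZF=0 PC=5
Step 16: PC=5 exec 'SUB A, 1'. After: A=1 B=4 C=63 D=0 ZF=0 PC=6
Step 17: PC=6 exec 'JNZ 2'. After: A=1 B=4 C=63 D=0 ZF=0 PC=2
Step 18: PC=2 exec 'MUL C, 4'. After: A=1 B=4 C=252 D=0 ZF=0 PC=3
Step 19: PC=3 exec 'ADD C, 2'. After: A=1 B=4 C=254 D=0 ZF=0 PC=4
Step 20: PC=4 exec 'ADD C, 1'. After: A=1 B=4 C=255 D=0 ZF=0 PC=5
Step 21: PC=5 exec 'SUB A, 1'. After: A=0 B=4 C=255 D=0 ZF=1 PC=6
Step 22: PC=6 exec 'JNZ 2'. After: A=0 B=4 C=255 D=0 ZF=1 PC=7
Step 23: PC=7 exec 'MOV C, 5'. After: A=0 B=4 C=5 D=0 ZF=1 PC=8
Step 24: PC=8 exec 'MOV C, 5'. After: A=0 B=4 C=5 D=0 ZF=1 PC=9
Step 25: PC=9 exec 'MOV D, 4'. After: A=0 B=4 C=5 D=4 ZF=1 PC=10
Step 26: PC=10 exec 'ADD A, 5'. After: A=5 B=4 C=5 D=4 ZF=0 PC=11
Step 27: PC=11 exec 'ADD B, 4'. After: A=5 B=8 C=5 D=4 ZF=0 PC=12
Step 28: PC=12 exec 'MOV D, 5'. After: A=5 B=8 C=5 D=5 ZF=0 PC=13
Step 29: PC=13 exec 'MOV C, 5'. After: A=5 B=8 C=5 D=5 ZF=0 PC=14
Step 30: PC=14 exec 'HALT'. After: A=5 B=8 C=5 D=5 ZF=0 PC=14 HALTED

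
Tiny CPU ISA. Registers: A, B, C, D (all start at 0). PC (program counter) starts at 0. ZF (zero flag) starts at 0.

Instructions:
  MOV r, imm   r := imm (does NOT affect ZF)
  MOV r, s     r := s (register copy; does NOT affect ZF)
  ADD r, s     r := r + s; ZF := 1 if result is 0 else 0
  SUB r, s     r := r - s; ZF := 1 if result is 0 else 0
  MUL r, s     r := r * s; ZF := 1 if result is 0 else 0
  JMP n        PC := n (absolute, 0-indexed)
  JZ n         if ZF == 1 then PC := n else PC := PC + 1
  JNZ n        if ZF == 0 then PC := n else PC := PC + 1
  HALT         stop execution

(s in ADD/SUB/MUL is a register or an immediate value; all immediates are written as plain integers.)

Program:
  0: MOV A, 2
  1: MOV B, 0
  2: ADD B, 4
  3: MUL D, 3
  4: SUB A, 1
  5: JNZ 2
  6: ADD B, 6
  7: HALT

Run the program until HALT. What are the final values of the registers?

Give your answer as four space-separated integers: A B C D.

Answer: 0 14 0 0

Derivation:
Step 1: PC=0 exec 'MOV A, 2'. After: A=2 B=0 C=0 D=0 ZF=0 PC=1
Step 2: PC=1 exec 'MOV B, 0'. After: A=2 B=0 C=0 D=0 ZF=0 PC=2
Step 3: PC=2 exec 'ADD B, 4'. After: A=2 B=4 C=0 D=0 ZF=0 PC=3
Step 4: PC=3 exec 'MUL D, 3'. After: A=2 B=4 C=0 D=0 ZF=1 PC=4
Step 5: PC=4 exec 'SUB A, 1'. After: A=1 B=4 C=0 D=0 ZF=0 PC=5
Step 6: PC=5 exec 'JNZ 2'. After: A=1 B=4 C=0 D=0 ZF=0 PC=2
Step 7: PC=2 exec 'ADD B, 4'. After: A=1 B=8 C=0 D=0 ZF=0 PC=3
Step 8: PC=3 exec 'MUL D, 3'. After: A=1 B=8 C=0 D=0 ZF=1 PC=4
Step 9: PC=4 exec 'SUB A, 1'. After: A=0 B=8 C=0 D=0 ZF=1 PC=5
Step 10: PC=5 exec 'JNZ 2'. After: A=0 B=8 C=0 D=0 ZF=1 PC=6
Step 11: PC=6 exec 'ADD B, 6'. After: A=0 B=14 C=0 D=0 ZF=0 PC=7
Step 12: PC=7 exec 'HALT'. After: A=0 B=14 C=0 D=0 ZF=0 PC=7 HALTED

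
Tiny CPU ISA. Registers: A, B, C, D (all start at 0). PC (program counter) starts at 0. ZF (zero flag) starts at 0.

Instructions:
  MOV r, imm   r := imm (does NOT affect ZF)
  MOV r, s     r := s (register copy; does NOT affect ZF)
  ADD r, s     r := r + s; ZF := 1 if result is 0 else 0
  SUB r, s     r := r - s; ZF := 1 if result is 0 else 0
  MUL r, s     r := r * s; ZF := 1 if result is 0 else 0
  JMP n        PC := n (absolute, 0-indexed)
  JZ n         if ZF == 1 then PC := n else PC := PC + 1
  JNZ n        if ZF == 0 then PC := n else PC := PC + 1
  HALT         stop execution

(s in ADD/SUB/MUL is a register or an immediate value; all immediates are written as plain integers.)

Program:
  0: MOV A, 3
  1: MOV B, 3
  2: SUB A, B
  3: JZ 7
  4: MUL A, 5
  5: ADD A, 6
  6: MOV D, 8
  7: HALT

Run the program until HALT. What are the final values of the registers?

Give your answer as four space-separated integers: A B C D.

Answer: 0 3 0 0

Derivation:
Step 1: PC=0 exec 'MOV A, 3'. After: A=3 B=0 C=0 D=0 ZF=0 PC=1
Step 2: PC=1 exec 'MOV B, 3'. After: A=3 B=3 C=0 D=0 ZF=0 PC=2
Step 3: PC=2 exec 'SUB A, B'. After: A=0 B=3 C=0 D=0 ZF=1 PC=3
Step 4: PC=3 exec 'JZ 7'. After: A=0 B=3 C=0 D=0 ZF=1 PC=7
Step 5: PC=7 exec 'HALT'. After: A=0 B=3 C=0 D=0 ZF=1 PC=7 HALTED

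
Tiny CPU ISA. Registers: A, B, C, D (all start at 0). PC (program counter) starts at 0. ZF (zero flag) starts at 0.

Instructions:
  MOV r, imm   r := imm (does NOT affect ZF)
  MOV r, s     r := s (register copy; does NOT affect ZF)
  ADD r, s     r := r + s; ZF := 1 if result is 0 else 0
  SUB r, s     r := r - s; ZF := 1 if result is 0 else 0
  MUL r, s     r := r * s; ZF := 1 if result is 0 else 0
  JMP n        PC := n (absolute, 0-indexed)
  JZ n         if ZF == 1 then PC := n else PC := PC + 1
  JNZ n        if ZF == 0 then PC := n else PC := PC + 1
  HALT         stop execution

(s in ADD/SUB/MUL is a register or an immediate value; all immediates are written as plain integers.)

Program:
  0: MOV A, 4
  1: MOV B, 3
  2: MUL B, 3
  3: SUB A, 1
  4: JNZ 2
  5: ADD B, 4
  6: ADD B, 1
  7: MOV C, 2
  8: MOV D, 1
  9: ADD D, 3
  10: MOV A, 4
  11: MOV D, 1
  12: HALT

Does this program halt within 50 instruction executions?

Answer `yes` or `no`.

Answer: yes

Derivation:
Step 1: PC=0 exec 'MOV A, 4'. After: A=4 B=0 C=0 D=0 ZF=0 PC=1
Step 2: PC=1 exec 'MOV B, 3'. After: A=4 B=3 C=0 D=0 ZF=0 PC=2
Step 3: PC=2 exec 'MUL B, 3'. After: A=4 B=9 C=0 D=0 ZF=0 PC=3
Step 4: PC=3 exec 'SUB A, 1'. After: A=3 B=9 C=0 D=0 ZF=0 PC=4
Step 5: PC=4 exec 'JNZ 2'. After: A=3 B=9 C=0 D=0 ZF=0 PC=2
Step 6: PC=2 exec 'MUL B, 3'. After: A=3 B=27 C=0 D=0 ZF=0 PC=3
Step 7: PC=3 exec 'SUB A, 1'. After: A=2 B=27 C=0 D=0 ZF=0 PC=4
Step 8: PC=4 exec 'JNZ 2'. After: A=2 B=27 C=0 D=0 ZF=0 PC=2
Step 9: PC=2 exec 'MUL B, 3'. After: A=2 B=81 C=0 D=0 ZF=0 PC=3
Step 10: PC=3 exec 'SUB A, 1'. After: A=1 B=81 C=0 D=0 ZF=0 PC=4
Step 11: PC=4 exec 'JNZ 2'. After: A=1 B=81 C=0 D=0 ZF=0 PC=2
Step 12: PC=2 exec 'MUL B, 3'. After: A=1 B=243 C=0 D=0 ZF=0 PC=3
Step 13: PC=3 exec 'SUB A, 1'. After: A=0 B=243 C=0 D=0 ZF=1 PC=4
Step 14: PC=4 exec 'JNZ 2'. After: A=0 B=243 C=0 D=0 ZF=1 PC=5
Step 15: PC=5 exec 'ADD B, 4'. After: A=0 B=247 C=0 D=0 ZF=0 PC=6
Step 16: PC=6 exec 'ADD B, 1'. After: A=0 B=248 C=0 D=0 ZF=0 PC=7
Step 17: PC=7 exec 'MOV C, 2'. After: A=0 B=248 C=2 D=0 ZF=0 PC=8
Step 18: PC=8 exec 'MOV D, 1'. After: A=0 B=248 C=2 D=1 ZF=0 PC=9
Step 19: PC=9 exec 'ADD D, 3'. After: A=0 B=248 C=2 D=4 ZF=0 PC=10
Step 20: PC=10 exec 'MOV A, 4'. After: A=4 B=248 C=2 D=4 ZF=0 PC=11
Step 21: PC=11 exec 'MOV D, 1'. After: A=4 B=248 C=2 D=1 ZF=0 PC=12
Step 22: PC=12 exec 'HALT'. After: A=4 B=248 C=2 D=1 ZF=0 PC=12 HALTED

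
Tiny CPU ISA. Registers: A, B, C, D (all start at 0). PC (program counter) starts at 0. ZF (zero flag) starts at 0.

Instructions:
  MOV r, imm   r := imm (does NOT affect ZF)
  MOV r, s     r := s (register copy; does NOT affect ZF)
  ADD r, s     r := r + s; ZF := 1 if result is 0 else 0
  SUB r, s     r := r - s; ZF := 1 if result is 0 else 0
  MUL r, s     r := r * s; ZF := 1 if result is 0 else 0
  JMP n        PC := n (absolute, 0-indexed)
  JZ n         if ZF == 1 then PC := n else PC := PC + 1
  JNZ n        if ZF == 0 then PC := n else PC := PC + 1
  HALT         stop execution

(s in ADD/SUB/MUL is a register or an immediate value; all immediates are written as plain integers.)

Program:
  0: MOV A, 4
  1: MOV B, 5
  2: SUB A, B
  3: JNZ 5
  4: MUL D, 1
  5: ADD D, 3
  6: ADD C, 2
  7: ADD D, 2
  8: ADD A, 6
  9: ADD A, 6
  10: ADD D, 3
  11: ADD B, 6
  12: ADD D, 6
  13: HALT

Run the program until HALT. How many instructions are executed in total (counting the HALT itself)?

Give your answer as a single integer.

Answer: 13

Derivation:
Step 1: PC=0 exec 'MOV A, 4'. After: A=4 B=0 C=0 D=0 ZF=0 PC=1
Step 2: PC=1 exec 'MOV B, 5'. After: A=4 B=5 C=0 D=0 ZF=0 PC=2
Step 3: PC=2 exec 'SUB A, B'. After: A=-1 B=5 C=0 D=0 ZF=0 PC=3
Step 4: PC=3 exec 'JNZ 5'. After: A=-1 B=5 C=0 D=0 ZF=0 PC=5
Step 5: PC=5 exec 'ADD D, 3'. After: A=-1 B=5 C=0 D=3 ZF=0 PC=6
Step 6: PC=6 exec 'ADD C, 2'. After: A=-1 B=5 C=2 D=3 ZF=0 PC=7
Step 7: PC=7 exec 'ADD D, 2'. After: A=-1 B=5 C=2 D=5 ZF=0 PC=8
Step 8: PC=8 exec 'ADD A, 6'. After: A=5 B=5 C=2 D=5 ZF=0 PC=9
Step 9: PC=9 exec 'ADD A, 6'. After: A=11 B=5 C=2 D=5 ZF=0 PC=10
Step 10: PC=10 exec 'ADD D, 3'. After: A=11 B=5 C=2 D=8 ZF=0 PC=11
Step 11: PC=11 exec 'ADD B, 6'. After: A=11 B=11 C=2 D=8 ZF=0 PC=12
Step 12: PC=12 exec 'ADD D, 6'. After: A=11 B=11 C=2 D=14 ZF=0 PC=13
Step 13: PC=13 exec 'HALT'. After: A=11 B=11 C=2 D=14 ZF=0 PC=13 HALTED
Total instructions executed: 13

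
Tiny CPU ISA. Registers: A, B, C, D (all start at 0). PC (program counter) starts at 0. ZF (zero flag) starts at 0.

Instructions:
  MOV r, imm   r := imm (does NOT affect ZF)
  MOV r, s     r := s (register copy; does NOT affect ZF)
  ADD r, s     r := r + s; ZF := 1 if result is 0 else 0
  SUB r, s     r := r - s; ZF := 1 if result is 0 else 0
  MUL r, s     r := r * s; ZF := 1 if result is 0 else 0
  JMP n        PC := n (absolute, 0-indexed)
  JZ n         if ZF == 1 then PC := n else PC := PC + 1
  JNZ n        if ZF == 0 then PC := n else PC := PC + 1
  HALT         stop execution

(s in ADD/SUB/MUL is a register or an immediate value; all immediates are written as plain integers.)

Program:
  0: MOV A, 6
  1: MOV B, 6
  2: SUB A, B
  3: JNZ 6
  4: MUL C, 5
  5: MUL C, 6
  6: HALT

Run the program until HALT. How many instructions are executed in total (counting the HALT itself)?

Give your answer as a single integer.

Answer: 7

Derivation:
Step 1: PC=0 exec 'MOV A, 6'. After: A=6 B=0 C=0 D=0 ZF=0 PC=1
Step 2: PC=1 exec 'MOV B, 6'. After: A=6 B=6 C=0 D=0 ZF=0 PC=2
Step 3: PC=2 exec 'SUB A, B'. After: A=0 B=6 C=0 D=0 ZF=1 PC=3
Step 4: PC=3 exec 'JNZ 6'. After: A=0 B=6 C=0 D=0 ZF=1 PC=4
Step 5: PC=4 exec 'MUL C, 5'. After: A=0 B=6 C=0 D=0 ZF=1 PC=5
Step 6: PC=5 exec 'MUL C, 6'. After: A=0 B=6 C=0 D=0 ZF=1 PC=6
Step 7: PC=6 exec 'HALT'. After: A=0 B=6 C=0 D=0 ZF=1 PC=6 HALTED
Total instructions executed: 7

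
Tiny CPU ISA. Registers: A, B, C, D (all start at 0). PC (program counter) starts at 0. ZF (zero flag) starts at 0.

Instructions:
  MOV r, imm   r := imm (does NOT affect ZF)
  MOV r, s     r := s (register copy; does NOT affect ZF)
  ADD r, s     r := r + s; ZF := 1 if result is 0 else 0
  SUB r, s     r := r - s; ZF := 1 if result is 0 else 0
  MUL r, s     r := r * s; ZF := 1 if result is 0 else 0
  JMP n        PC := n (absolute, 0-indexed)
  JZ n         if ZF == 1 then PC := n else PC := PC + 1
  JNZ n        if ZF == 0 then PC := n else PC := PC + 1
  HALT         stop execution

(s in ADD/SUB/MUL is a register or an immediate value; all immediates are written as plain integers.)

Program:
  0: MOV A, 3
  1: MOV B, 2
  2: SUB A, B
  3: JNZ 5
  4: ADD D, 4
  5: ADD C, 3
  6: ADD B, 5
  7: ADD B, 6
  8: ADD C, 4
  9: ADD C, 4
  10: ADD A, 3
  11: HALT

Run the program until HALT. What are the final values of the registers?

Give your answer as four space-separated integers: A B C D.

Step 1: PC=0 exec 'MOV A, 3'. After: A=3 B=0 C=0 D=0 ZF=0 PC=1
Step 2: PC=1 exec 'MOV B, 2'. After: A=3 B=2 C=0 D=0 ZF=0 PC=2
Step 3: PC=2 exec 'SUB A, B'. After: A=1 B=2 C=0 D=0 ZF=0 PC=3
Step 4: PC=3 exec 'JNZ 5'. After: A=1 B=2 C=0 D=0 ZF=0 PC=5
Step 5: PC=5 exec 'ADD C, 3'. After: A=1 B=2 C=3 D=0 ZF=0 PC=6
Step 6: PC=6 exec 'ADD B, 5'. After: A=1 B=7 C=3 D=0 ZF=0 PC=7
Step 7: PC=7 exec 'ADD B, 6'. After: A=1 B=13 C=3 D=0 ZF=0 PC=8
Step 8: PC=8 exec 'ADD C, 4'. After: A=1 B=13 C=7 D=0 ZF=0 PC=9
Step 9: PC=9 exec 'ADD C, 4'. After: A=1 B=13 C=11 D=0 ZF=0 PC=10
Step 10: PC=10 exec 'ADD A, 3'. After: A=4 B=13 C=11 D=0 ZF=0 PC=11
Step 11: PC=11 exec 'HALT'. After: A=4 B=13 C=11 D=0 ZF=0 PC=11 HALTED

Answer: 4 13 11 0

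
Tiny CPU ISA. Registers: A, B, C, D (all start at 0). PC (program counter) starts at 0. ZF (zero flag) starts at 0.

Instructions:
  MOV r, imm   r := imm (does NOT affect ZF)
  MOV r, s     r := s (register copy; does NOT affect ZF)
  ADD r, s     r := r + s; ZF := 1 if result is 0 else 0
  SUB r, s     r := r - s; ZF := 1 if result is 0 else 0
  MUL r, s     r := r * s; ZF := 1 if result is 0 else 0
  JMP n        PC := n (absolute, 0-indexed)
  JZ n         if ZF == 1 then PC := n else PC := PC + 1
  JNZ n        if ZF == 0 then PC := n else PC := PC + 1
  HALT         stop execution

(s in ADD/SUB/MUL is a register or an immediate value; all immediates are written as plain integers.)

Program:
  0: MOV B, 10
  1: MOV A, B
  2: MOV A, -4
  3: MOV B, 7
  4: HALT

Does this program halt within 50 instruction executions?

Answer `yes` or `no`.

Answer: yes

Derivation:
Step 1: PC=0 exec 'MOV B, 10'. After: A=0 B=10 C=0 D=0 ZF=0 PC=1
Step 2: PC=1 exec 'MOV A, B'. After: A=10 B=10 C=0 D=0 ZF=0 PC=2
Step 3: PC=2 exec 'MOV A, -4'. After: A=-4 B=10 C=0 D=0 ZF=0 PC=3
Step 4: PC=3 exec 'MOV B, 7'. After: A=-4 B=7 C=0 D=0 ZF=0 PC=4
Step 5: PC=4 exec 'HALT'. After: A=-4 B=7 C=0 D=0 ZF=0 PC=4 HALTED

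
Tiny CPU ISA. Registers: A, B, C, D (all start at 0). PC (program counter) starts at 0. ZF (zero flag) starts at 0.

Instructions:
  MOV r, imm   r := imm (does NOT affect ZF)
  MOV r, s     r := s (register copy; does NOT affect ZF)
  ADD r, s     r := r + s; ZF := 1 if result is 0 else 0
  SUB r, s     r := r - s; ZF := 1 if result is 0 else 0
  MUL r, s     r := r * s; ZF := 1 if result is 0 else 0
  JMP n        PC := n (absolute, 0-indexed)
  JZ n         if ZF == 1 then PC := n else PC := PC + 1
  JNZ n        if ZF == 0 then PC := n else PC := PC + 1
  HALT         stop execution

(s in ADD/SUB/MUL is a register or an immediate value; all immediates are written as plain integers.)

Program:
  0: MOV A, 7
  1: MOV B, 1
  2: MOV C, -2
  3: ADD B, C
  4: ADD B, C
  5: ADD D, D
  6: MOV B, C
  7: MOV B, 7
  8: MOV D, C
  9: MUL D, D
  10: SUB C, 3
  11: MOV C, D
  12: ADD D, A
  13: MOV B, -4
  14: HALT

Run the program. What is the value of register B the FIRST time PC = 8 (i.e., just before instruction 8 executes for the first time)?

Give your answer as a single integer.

Step 1: PC=0 exec 'MOV A, 7'. After: A=7 B=0 C=0 D=0 ZF=0 PC=1
Step 2: PC=1 exec 'MOV B, 1'. After: A=7 B=1 C=0 D=0 ZF=0 PC=2
Step 3: PC=2 exec 'MOV C, -2'. After: A=7 B=1 C=-2 D=0 ZF=0 PC=3
Step 4: PC=3 exec 'ADD B, C'. After: A=7 B=-1 C=-2 D=0 ZF=0 PC=4
Step 5: PC=4 exec 'ADD B, C'. After: A=7 B=-3 C=-2 D=0 ZF=0 PC=5
Step 6: PC=5 exec 'ADD D, D'. After: A=7 B=-3 C=-2 D=0 ZF=1 PC=6
Step 7: PC=6 exec 'MOV B, C'. After: A=7 B=-2 C=-2 D=0 ZF=1 PC=7
Step 8: PC=7 exec 'MOV B, 7'. After: A=7 B=7 C=-2 D=0 ZF=1 PC=8
First time PC=8: B=7

7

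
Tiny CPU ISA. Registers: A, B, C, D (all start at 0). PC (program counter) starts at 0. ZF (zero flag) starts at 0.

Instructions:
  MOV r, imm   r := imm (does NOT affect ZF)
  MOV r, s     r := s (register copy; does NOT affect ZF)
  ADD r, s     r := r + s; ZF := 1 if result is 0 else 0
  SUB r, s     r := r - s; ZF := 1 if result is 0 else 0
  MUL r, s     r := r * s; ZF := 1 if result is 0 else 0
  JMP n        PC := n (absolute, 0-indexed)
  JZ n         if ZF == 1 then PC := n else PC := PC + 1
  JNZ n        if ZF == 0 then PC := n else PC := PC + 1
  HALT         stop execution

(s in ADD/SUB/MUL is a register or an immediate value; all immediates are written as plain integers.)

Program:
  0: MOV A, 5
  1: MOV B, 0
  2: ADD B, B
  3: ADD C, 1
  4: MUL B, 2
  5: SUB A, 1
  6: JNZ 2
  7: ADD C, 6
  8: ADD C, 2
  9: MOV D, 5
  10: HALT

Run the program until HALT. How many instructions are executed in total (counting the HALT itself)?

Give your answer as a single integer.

Step 1: PC=0 exec 'MOV A, 5'. After: A=5 B=0 C=0 D=0 ZF=0 PC=1
Step 2: PC=1 exec 'MOV B, 0'. After: A=5 B=0 C=0 D=0 ZF=0 PC=2
Step 3: PC=2 exec 'ADD B, B'. After: A=5 B=0 C=0 D=0 ZF=1 PC=3
Step 4: PC=3 exec 'ADD C, 1'. After: A=5 B=0 C=1 D=0 ZF=0 PC=4
Step 5: PC=4 exec 'MUL B, 2'. After: A=5 B=0 C=1 D=0 ZF=1 PC=5
Step 6: PC=5 exec 'SUB A, 1'. After: A=4 B=0 C=1 D=0 ZF=0 PC=6
Step 7: PC=6 exec 'JNZ 2'. After: A=4 B=0 C=1 D=0 ZF=0 PC=2
Step 8: PC=2 exec 'ADD B, B'. After: A=4 B=0 C=1 D=0 ZF=1 PC=3
Step 9: PC=3 exec 'ADD C, 1'. After: A=4 B=0 C=2 D=0 ZF=0 PC=4
Step 10: PC=4 exec 'MUL B, 2'. After: A=4 B=0 C=2 D=0 ZF=1 PC=5
Step 11: PC=5 exec 'SUB A, 1'. After: A=3 B=0 C=2 D=0 ZF=0 PC=6
Step 12: PC=6 exec 'JNZ 2'. After: A=3 B=0 C=2 D=0 ZF=0 PC=2
Step 13: PC=2 exec 'ADD B, B'. After: A=3 B=0 C=2 D=0 ZF=1 PC=3
Step 14: PC=3 exec 'ADD C, 1'. After: A=3 B=0 C=3 D=0 ZF=0 PC=4
Step 15: PC=4 exec 'MUL B, 2'. After: A=3 B=0 C=3 D=0 ZF=1 PC=5
Step 16: PC=5 exec 'SUB A, 1'. After: A=2 B=0 C=3 D=0 ZF=0 PC=6
Step 17: PC=6 exec 'JNZ 2'. After: A=2 B=0 C=3 D=0 ZF=0 PC=2
Step 18: PC=2 exec 'ADD B, B'. After: A=2 B=0 C=3 D=0 ZF=1 PC=3
Step 19: PC=3 exec 'ADD C, 1'. After: A=2 B=0 C=4 D=0 ZF=0 PC=4
Step 20: PC=4 exec 'MUL B, 2'. After: A=2 B=0 C=4 D=0 ZF=1 PC=5
Step 21: PC=5 exec 'SUB A, 1'. After: A=1 B=0 C=4 D=0 ZF=0 PC=6
Step 22: PC=6 exec 'JNZ 2'. After: A=1 B=0 C=4 D=0 ZF=0 PC=2
Step 23: PC=2 exec 'ADD B, B'. After: A=1 B=0 C=4 D=0 ZF=1 PC=3
Step 24: PC=3 exec 'ADD C, 1'. After: A=1 B=0 C=5 D=0 ZF=0 PC=4
Step 25: PC=4 exec 'MUL B, 2'. After: A=1 B=0 C=5 D=0 ZF=1 PC=5
Step 26: PC=5 exec 'SUB A, 1'. After: A=0 B=0 C=5 D=0 ZF=1 PC=6
Step 27: PC=6 exec 'JNZ 2'. After: A=0 B=0 C=5 D=0 ZF=1 PC=7
Step 28: PC=7 exec 'ADD C, 6'. After: A=0 B=0 C=11 D=0 ZF=0 PC=8
Step 29: PC=8 exec 'ADD C, 2'. After: A=0 B=0 C=13 D=0 ZF=0 PC=9
Step 30: PC=9 exec 'MOV D, 5'. After: A=0 B=0 C=13 D=5 ZF=0 PC=10
Step 31: PC=10 exec 'HALT'. After: A=0 B=0 C=13 D=5 ZF=0 PC=10 HALTED
Total instructions executed: 31

Answer: 31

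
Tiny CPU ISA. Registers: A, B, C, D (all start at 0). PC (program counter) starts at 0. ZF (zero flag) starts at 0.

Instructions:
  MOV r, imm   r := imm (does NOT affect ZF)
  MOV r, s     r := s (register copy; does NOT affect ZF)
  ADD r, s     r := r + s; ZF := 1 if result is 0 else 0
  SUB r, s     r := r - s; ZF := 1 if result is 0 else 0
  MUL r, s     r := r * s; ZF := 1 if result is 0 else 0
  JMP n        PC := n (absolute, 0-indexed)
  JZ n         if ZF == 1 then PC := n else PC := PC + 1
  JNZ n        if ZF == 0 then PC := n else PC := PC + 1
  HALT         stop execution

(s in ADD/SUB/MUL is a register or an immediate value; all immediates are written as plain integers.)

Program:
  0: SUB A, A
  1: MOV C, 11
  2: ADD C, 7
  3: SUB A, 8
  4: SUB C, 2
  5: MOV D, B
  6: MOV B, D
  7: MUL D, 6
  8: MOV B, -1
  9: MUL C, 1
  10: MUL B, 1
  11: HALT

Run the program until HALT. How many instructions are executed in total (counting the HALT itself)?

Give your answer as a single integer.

Answer: 12

Derivation:
Step 1: PC=0 exec 'SUB A, A'. After: A=0 B=0 C=0 D=0 ZF=1 PC=1
Step 2: PC=1 exec 'MOV C, 11'. After: A=0 B=0 C=11 D=0 ZF=1 PC=2
Step 3: PC=2 exec 'ADD C, 7'. After: A=0 B=0 C=18 D=0 ZF=0 PC=3
Step 4: PC=3 exec 'SUB A, 8'. After: A=-8 B=0 C=18 D=0 ZF=0 PC=4
Step 5: PC=4 exec 'SUB C, 2'. After: A=-8 B=0 C=16 D=0 ZF=0 PC=5
Step 6: PC=5 exec 'MOV D, B'. After: A=-8 B=0 C=16 D=0 ZF=0 PC=6
Step 7: PC=6 exec 'MOV B, D'. After: A=-8 B=0 C=16 D=0 ZF=0 PC=7
Step 8: PC=7 exec 'MUL D, 6'. After: A=-8 B=0 C=16 D=0 ZF=1 PC=8
Step 9: PC=8 exec 'MOV B, -1'. After: A=-8 B=-1 C=16 D=0 ZF=1 PC=9
Step 10: PC=9 exec 'MUL C, 1'. After: A=-8 B=-1 C=16 D=0 ZF=0 PC=10
Step 11: PC=10 exec 'MUL B, 1'. After: A=-8 B=-1 C=16 D=0 ZF=0 PC=11
Step 12: PC=11 exec 'HALT'. After: A=-8 B=-1 C=16 D=0 ZF=0 PC=11 HALTED
Total instructions executed: 12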